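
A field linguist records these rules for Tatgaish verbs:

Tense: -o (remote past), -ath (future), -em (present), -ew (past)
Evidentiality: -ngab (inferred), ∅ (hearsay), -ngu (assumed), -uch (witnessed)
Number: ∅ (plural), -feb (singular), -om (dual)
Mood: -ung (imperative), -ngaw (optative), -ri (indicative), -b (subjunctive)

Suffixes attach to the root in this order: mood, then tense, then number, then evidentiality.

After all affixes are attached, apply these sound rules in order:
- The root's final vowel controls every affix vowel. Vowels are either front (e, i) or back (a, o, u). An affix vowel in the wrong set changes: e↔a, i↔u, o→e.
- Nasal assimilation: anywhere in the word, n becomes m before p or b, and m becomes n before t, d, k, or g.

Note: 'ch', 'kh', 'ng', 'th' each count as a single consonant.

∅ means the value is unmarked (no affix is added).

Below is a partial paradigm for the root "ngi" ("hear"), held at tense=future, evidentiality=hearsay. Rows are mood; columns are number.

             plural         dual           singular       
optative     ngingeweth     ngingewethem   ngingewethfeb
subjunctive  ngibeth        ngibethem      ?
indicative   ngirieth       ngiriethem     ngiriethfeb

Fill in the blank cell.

Attach mood subjunctive -b → ngib.
Attach tense future -ath → ngibath.
Attach number singular -feb → ngibathfeb.
evidentiality = hearsay: zero marking, form stays ngibathfeb.
Apply vowel harmony: ngibathfeb → ngibethfeb.
Nasal assimilation: no change.

ngibethfeb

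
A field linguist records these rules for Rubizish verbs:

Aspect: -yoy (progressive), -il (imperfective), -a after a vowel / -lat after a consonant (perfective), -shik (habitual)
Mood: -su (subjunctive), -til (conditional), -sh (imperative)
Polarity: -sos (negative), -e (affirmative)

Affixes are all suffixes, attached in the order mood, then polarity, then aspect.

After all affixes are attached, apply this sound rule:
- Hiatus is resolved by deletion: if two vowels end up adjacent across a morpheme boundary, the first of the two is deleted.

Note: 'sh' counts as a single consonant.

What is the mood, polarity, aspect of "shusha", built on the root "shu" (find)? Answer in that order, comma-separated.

imperative, affirmative, perfective

Segment: shu-sh-e-a.
mood: -sh → imperative.
polarity: -e → affirmative.
aspect: -a/lat → perfective.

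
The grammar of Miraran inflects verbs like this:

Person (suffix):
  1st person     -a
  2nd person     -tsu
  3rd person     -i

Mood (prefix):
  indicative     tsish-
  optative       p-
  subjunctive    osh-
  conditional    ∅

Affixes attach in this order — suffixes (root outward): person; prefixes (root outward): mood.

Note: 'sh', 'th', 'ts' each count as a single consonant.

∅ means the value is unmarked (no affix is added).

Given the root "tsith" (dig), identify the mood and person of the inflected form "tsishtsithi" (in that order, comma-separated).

Segment: tsish-tsith-i.
mood: tsish- → indicative.
person: -i → 3rd person.

indicative, 3rd person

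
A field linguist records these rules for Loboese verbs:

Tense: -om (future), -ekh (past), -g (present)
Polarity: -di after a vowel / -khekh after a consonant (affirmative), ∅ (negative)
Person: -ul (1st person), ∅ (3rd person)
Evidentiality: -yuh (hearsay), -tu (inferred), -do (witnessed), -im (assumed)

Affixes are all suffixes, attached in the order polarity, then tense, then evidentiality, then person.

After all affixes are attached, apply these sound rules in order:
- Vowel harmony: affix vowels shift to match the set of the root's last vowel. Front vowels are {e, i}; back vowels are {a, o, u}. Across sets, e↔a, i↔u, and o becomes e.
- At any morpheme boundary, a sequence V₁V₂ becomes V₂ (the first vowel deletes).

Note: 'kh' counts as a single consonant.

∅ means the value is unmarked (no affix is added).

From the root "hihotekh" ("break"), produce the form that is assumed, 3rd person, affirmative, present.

Attach polarity affirmative -khekh (after consonant 'kh') → hihotekhkhekh.
Attach tense present -g → hihotekhkhekhg.
Attach evidentiality assumed -im → hihotekhkhekhgim.
person = 3rd person: zero marking, form stays hihotekhkhekhgim.
Vowel harmony: no change.
Vowel deletion: no change.

hihotekhkhekhgim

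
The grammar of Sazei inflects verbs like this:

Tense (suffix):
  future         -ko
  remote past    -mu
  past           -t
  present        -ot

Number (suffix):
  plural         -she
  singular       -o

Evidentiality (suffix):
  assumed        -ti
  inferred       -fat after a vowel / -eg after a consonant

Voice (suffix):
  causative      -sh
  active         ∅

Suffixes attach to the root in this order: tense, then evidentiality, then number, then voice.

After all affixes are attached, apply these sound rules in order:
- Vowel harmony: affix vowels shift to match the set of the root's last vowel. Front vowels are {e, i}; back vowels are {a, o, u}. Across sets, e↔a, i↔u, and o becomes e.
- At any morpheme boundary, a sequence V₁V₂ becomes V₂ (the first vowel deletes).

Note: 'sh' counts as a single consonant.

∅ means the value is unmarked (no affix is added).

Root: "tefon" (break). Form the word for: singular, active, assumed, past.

Attach tense past -t → tefont.
Attach evidentiality assumed -ti → tefontti.
Attach number singular -o → tefonttio.
voice = active: zero marking, form stays tefonttio.
Apply vowel harmony: tefonttio → tefonttuo.
Apply vowel deletion: tefonttuo → tefontto.

tefontto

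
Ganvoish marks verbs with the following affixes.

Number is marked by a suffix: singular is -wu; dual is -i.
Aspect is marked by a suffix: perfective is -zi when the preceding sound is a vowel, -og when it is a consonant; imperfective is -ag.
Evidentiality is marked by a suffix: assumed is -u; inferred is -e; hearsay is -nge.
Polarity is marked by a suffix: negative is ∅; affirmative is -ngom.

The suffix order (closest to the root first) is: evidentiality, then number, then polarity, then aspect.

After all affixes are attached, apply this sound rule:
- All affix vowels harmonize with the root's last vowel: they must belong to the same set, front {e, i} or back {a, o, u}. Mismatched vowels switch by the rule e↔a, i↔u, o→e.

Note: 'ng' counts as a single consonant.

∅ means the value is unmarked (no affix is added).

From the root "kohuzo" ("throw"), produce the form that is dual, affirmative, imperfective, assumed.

Attach evidentiality assumed -u → kohuzou.
Attach number dual -i → kohuzoui.
Attach polarity affirmative -ngom → kohuzouingom.
Attach aspect imperfective -ag → kohuzouingomag.
Apply vowel harmony: kohuzouingomag → kohuzouungomag.

kohuzouungomag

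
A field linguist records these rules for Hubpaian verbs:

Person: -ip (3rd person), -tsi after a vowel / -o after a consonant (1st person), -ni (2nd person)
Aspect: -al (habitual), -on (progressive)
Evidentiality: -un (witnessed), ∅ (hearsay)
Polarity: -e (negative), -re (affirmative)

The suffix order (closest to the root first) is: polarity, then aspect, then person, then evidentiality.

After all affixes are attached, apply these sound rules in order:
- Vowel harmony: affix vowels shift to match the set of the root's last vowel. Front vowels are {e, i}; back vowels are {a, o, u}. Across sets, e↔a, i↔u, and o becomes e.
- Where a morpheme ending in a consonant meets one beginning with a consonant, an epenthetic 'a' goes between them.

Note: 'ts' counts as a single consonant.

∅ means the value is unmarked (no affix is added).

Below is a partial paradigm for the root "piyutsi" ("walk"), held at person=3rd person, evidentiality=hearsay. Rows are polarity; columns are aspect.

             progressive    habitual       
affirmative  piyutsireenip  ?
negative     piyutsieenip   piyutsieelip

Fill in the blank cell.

Attach polarity affirmative -re → piyutsire.
Attach aspect habitual -al → piyutsireal.
Attach person 3rd person -ip → piyutsirealip.
evidentiality = hearsay: zero marking, form stays piyutsirealip.
Apply vowel harmony: piyutsirealip → piyutsireelip.
Epenthesis: no change.

piyutsireelip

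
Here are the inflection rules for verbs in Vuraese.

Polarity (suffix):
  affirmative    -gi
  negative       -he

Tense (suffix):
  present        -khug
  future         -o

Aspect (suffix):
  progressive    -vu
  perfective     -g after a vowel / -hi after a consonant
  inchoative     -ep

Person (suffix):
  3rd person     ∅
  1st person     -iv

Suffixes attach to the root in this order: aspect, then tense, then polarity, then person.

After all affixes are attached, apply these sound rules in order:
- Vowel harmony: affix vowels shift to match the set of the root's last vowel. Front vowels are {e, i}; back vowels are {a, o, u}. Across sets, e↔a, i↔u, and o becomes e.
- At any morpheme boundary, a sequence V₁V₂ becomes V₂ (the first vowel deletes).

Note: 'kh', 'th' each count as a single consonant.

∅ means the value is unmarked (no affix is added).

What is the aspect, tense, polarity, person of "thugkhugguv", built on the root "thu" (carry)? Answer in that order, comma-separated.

perfective, present, affirmative, 1st person

Segment: thu-g-khug-gi-iv.
aspect: -g/hi → perfective.
tense: -khug → present.
polarity: -gi → affirmative.
person: -iv → 1st person.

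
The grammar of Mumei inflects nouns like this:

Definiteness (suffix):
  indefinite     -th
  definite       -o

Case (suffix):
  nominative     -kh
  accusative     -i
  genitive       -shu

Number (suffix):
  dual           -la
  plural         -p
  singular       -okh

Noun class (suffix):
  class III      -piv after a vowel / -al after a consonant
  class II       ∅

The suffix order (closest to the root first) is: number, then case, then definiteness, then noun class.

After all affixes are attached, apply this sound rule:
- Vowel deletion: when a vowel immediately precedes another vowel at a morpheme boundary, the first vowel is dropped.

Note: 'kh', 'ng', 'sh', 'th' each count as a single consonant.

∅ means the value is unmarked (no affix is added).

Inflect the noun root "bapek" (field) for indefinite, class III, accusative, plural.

bapekpithal

Attach number plural -p → bapekp.
Attach case accusative -i → bapekpi.
Attach definiteness indefinite -th → bapekpith.
Attach noun class class III -al (after consonant 'th') → bapekpithal.
Vowel deletion: no change.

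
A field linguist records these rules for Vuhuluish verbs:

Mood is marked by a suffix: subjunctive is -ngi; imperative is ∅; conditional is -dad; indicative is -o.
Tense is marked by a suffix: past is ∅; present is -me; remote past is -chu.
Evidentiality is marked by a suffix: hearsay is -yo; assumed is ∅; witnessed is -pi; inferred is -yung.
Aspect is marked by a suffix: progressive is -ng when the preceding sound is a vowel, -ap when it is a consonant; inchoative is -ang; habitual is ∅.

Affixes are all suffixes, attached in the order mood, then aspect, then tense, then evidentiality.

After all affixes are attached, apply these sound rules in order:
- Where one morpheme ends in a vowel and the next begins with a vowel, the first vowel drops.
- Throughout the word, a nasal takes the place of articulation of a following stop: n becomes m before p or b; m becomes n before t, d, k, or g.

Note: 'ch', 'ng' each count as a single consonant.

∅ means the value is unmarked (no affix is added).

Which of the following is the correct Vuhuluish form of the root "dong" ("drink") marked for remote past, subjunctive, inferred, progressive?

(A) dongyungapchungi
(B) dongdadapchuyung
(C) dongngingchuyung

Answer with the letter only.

C

Attach mood subjunctive -ngi → dongngi.
Attach aspect progressive -ng (after vowel 'i') → dongnging.
Attach tense remote past -chu → dongngingchu.
Attach evidentiality inferred -yung → dongngingchuyung.
Vowel deletion: no change.
Nasal assimilation: no change.
So the correct form is dongngingchuyung, option (C).
(B) dongdadapchuyung is wrong: it uses conditional instead of subjunctive for mood.
(A) dongyungapchungi is wrong: it has the affixes in the wrong order.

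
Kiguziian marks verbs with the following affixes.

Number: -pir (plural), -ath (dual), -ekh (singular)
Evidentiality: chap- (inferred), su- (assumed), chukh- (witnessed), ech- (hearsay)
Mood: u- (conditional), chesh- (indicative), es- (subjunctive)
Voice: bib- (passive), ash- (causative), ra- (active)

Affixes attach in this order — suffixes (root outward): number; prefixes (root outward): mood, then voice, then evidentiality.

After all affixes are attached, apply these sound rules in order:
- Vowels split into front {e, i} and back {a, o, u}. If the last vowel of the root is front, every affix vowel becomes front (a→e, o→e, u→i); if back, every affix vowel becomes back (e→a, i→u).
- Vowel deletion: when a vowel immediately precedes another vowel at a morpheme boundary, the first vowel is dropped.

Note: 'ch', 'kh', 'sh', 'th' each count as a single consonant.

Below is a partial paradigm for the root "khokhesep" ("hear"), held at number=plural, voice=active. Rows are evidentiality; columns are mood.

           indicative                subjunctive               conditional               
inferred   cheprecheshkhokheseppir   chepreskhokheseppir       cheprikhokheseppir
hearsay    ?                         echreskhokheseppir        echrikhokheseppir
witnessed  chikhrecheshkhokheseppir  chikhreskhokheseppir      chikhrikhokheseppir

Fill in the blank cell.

Attach number plural -pir → khokheseppir.
Attach mood indicative chesh- → cheshkhokheseppir.
Attach voice active ra- → racheshkhokheseppir.
Attach evidentiality hearsay ech- → echracheshkhokheseppir.
Apply vowel harmony: echracheshkhokheseppir → echrecheshkhokheseppir.
Vowel deletion: no change.

echrecheshkhokheseppir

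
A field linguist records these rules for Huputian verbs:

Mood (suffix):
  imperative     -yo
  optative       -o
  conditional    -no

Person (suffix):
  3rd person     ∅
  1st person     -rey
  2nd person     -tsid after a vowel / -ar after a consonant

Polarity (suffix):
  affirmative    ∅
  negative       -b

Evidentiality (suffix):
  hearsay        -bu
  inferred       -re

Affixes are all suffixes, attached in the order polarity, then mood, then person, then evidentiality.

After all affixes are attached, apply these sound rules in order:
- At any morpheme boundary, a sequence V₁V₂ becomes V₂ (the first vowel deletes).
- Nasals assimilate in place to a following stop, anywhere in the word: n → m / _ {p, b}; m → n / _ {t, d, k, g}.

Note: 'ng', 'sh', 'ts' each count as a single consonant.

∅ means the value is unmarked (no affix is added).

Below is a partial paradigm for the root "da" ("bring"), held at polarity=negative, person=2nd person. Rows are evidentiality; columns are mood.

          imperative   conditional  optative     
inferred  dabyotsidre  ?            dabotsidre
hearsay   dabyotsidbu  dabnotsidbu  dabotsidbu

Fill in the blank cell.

Attach polarity negative -b → dab.
Attach mood conditional -no → dabno.
Attach person 2nd person -tsid (after vowel 'o') → dabnotsid.
Attach evidentiality inferred -re → dabnotsidre.
Vowel deletion: no change.
Nasal assimilation: no change.

dabnotsidre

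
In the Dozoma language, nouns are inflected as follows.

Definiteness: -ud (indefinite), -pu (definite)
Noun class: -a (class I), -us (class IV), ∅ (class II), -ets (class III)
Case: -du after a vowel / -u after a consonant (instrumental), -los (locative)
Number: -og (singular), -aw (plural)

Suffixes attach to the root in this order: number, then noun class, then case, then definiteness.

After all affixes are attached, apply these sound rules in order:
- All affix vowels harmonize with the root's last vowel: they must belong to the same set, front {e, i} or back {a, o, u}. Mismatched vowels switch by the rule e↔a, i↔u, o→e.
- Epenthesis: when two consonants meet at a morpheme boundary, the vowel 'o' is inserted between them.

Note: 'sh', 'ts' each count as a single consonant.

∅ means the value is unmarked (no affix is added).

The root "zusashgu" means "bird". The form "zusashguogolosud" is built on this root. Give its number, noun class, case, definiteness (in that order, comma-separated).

singular, class II, locative, indefinite

Segment: zusashgu-og-los-ud.
number: -og → singular.
noun class: ∅ → class II.
case: -los → locative.
definiteness: -ud → indefinite.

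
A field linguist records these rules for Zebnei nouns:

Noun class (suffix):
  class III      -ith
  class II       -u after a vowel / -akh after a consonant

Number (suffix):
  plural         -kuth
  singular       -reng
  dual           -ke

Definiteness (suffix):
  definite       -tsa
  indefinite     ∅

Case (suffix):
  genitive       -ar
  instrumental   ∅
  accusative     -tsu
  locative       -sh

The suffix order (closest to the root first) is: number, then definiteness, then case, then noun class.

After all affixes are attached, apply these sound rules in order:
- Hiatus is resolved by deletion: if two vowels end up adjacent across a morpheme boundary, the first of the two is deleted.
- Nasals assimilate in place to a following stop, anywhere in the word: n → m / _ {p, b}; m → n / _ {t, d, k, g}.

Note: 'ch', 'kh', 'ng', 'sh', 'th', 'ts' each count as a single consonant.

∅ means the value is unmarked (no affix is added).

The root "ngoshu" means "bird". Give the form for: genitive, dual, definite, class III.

Attach number dual -ke → ngoshuke.
Attach definiteness definite -tsa → ngoshuketsa.
Attach case genitive -ar → ngoshuketsaar.
Attach noun class class III -ith → ngoshuketsaarith.
Apply vowel deletion: ngoshuketsaarith → ngoshuketsarith.
Nasal assimilation: no change.

ngoshuketsarith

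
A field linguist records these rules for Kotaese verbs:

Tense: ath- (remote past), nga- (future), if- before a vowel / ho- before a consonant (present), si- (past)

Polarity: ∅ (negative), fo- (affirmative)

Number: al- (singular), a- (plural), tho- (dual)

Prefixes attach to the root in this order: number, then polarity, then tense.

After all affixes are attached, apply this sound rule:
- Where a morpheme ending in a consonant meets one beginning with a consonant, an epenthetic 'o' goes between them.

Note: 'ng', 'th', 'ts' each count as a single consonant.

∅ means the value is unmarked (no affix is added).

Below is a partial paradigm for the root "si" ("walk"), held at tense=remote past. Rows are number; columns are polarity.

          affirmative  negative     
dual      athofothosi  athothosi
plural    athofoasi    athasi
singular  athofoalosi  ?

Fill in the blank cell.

athalosi

Attach number singular al- → alsi.
polarity = negative: zero marking, form stays alsi.
Attach tense remote past ath- → athalsi.
Apply epenthesis: athalsi → athalosi.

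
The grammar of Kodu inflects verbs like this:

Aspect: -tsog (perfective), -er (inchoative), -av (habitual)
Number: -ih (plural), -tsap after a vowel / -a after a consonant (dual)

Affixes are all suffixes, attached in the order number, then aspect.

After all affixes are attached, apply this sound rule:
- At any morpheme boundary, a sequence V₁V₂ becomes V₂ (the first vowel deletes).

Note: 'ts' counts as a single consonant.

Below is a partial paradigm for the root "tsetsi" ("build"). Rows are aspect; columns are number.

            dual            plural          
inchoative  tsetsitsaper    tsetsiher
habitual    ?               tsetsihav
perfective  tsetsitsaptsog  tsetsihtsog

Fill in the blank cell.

Attach number dual -tsap (after vowel 'i') → tsetsitsap.
Attach aspect habitual -av → tsetsitsapav.
Vowel deletion: no change.

tsetsitsapav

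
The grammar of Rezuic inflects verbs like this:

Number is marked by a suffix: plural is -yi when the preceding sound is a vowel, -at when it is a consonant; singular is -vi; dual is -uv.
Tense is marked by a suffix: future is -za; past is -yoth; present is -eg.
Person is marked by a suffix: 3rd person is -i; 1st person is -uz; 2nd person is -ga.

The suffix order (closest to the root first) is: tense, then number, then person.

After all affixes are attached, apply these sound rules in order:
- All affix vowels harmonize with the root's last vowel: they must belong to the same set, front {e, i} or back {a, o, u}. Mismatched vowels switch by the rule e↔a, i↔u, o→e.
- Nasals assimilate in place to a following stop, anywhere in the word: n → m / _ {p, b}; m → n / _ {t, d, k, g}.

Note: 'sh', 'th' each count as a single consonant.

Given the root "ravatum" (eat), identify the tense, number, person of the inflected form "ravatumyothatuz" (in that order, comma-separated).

past, plural, 1st person

Segment: ravatum-yoth-at-uz.
tense: -yoth → past.
number: -yi/at → plural.
person: -uz → 1st person.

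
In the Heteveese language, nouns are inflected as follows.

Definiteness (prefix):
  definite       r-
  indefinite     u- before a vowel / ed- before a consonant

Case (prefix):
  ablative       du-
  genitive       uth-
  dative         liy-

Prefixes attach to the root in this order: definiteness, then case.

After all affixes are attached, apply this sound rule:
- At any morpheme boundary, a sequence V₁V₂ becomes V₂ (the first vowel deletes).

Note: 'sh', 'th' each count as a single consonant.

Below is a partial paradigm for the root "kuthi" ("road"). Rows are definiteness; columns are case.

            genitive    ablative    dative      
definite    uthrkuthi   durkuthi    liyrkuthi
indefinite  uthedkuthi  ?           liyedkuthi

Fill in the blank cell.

Attach definiteness indefinite ed- (before consonant 'k') → edkuthi.
Attach case ablative du- → duedkuthi.
Apply vowel deletion: duedkuthi → dedkuthi.

dedkuthi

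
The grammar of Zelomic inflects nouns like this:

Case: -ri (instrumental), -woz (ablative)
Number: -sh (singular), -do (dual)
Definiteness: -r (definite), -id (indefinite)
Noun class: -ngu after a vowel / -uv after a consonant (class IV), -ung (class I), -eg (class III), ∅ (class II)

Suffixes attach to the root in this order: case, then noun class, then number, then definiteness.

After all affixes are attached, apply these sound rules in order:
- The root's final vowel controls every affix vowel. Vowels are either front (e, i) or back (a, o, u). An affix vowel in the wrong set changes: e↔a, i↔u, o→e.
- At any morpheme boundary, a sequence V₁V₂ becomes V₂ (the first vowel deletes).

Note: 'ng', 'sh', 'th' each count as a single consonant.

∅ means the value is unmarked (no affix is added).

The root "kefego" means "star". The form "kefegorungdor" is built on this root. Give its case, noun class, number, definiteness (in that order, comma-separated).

instrumental, class I, dual, definite

Segment: kefego-ri-ung-do-r.
case: -ri → instrumental.
noun class: -ung → class I.
number: -do → dual.
definiteness: -r → definite.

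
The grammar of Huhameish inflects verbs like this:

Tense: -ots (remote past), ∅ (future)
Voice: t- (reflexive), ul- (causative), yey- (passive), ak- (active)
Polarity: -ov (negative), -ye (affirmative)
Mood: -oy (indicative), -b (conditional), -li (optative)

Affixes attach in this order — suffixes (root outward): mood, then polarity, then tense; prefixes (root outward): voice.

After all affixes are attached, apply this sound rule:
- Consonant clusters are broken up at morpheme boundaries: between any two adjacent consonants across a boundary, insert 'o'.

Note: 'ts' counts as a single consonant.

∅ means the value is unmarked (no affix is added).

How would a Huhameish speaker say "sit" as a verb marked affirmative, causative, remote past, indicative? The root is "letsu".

uloletsuoyoyeots

Attach mood indicative -oy → letsuoy.
Attach polarity affirmative -ye → letsuoyye.
Attach tense remote past -ots → letsuoyyeots.
Attach voice causative ul- → ulletsuoyyeots.
Apply epenthesis: ulletsuoyyeots → uloletsuoyoyeots.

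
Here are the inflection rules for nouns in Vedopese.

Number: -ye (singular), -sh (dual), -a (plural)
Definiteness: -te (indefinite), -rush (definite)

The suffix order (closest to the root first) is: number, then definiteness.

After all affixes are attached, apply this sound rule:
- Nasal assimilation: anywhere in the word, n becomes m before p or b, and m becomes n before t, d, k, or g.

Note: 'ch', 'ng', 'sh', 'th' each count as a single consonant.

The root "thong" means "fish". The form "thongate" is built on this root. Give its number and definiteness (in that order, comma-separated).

Segment: thong-a-te.
number: -a → plural.
definiteness: -te → indefinite.

plural, indefinite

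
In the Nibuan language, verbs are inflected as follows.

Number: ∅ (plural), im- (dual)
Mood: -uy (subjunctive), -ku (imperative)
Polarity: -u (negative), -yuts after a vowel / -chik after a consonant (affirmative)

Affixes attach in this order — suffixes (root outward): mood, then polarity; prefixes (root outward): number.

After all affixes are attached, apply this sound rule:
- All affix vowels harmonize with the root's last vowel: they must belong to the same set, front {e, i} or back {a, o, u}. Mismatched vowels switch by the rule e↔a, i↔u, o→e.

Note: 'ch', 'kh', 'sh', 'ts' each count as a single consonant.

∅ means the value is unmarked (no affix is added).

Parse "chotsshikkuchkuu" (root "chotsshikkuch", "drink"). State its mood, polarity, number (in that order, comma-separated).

imperative, negative, plural

Segment: chotsshikkuch-ku-u.
mood: -ku → imperative.
polarity: -u → negative.
number: ∅ → plural.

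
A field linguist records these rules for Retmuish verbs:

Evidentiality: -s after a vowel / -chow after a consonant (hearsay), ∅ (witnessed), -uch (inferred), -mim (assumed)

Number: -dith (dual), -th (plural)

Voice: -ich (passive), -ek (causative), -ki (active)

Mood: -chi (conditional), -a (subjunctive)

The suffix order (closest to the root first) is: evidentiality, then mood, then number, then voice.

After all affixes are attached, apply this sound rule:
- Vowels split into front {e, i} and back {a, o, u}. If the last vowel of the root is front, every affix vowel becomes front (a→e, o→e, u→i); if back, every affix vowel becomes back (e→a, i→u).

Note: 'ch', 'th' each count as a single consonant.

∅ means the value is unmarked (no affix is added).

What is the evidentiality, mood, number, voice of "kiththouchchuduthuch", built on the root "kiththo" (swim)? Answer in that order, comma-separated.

Segment: kiththo-uch-chi-dith-ich.
evidentiality: -uch → inferred.
mood: -chi → conditional.
number: -dith → dual.
voice: -ich → passive.

inferred, conditional, dual, passive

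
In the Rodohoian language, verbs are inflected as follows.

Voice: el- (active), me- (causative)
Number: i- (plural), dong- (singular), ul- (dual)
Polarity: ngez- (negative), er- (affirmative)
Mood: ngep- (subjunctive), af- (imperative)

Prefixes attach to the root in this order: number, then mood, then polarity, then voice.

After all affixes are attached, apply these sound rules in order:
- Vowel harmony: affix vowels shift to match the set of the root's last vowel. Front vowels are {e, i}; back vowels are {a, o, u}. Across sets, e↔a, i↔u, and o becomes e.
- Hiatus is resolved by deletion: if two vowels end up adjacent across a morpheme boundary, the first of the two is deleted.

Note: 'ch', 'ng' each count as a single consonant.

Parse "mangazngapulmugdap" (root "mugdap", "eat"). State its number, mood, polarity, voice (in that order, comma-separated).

dual, subjunctive, negative, causative

Segment: me-ngez-ngep-ul-mugdap.
number: ul- → dual.
mood: ngep- → subjunctive.
polarity: ngez- → negative.
voice: me- → causative.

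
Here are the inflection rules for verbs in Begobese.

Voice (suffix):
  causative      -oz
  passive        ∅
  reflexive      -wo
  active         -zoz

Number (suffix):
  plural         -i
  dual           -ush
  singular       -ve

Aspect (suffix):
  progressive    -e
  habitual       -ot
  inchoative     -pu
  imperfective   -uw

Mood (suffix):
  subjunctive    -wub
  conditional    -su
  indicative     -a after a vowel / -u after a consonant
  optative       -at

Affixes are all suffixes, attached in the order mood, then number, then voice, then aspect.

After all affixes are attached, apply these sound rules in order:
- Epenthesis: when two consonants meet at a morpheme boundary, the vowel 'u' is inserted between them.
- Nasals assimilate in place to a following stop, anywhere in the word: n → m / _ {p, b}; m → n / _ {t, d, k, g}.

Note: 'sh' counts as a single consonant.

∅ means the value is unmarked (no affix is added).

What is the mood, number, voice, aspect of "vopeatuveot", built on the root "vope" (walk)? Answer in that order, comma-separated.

Segment: vope-at-ve-ot.
mood: -at → optative.
number: -ve → singular.
voice: ∅ → passive.
aspect: -ot → habitual.

optative, singular, passive, habitual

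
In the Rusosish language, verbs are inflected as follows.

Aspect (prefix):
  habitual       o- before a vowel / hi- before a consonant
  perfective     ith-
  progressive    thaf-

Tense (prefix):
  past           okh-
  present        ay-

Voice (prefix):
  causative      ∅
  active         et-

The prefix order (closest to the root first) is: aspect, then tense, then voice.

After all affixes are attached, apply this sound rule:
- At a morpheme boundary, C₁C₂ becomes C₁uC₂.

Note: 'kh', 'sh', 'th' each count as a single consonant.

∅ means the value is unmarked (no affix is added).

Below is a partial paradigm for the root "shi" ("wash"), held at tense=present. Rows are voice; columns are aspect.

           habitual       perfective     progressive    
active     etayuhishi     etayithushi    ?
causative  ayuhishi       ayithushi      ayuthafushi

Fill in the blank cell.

Attach aspect progressive thaf- → thafshi.
Attach tense present ay- → aythafshi.
Attach voice active et- → etaythafshi.
Apply epenthesis: etaythafshi → etayuthafushi.

etayuthafushi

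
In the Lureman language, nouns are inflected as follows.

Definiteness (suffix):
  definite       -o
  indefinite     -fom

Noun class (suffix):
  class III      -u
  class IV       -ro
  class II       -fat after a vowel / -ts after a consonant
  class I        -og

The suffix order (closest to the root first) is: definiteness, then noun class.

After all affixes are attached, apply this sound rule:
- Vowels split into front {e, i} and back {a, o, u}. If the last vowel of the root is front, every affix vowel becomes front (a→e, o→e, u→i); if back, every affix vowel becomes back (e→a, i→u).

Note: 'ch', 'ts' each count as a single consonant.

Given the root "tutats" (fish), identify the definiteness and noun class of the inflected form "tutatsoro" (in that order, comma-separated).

Segment: tutats-o-ro.
definiteness: -o → definite.
noun class: -ro → class IV.

definite, class IV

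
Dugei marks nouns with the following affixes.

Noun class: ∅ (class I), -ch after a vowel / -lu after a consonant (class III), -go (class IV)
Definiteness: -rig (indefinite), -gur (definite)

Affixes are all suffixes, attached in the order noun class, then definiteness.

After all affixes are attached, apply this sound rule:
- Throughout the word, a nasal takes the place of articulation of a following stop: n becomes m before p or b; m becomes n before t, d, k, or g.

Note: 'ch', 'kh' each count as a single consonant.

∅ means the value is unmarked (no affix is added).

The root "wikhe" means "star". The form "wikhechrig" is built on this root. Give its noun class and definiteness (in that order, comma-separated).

Segment: wikhe-ch-rig.
noun class: -ch/lu → class III.
definiteness: -rig → indefinite.

class III, indefinite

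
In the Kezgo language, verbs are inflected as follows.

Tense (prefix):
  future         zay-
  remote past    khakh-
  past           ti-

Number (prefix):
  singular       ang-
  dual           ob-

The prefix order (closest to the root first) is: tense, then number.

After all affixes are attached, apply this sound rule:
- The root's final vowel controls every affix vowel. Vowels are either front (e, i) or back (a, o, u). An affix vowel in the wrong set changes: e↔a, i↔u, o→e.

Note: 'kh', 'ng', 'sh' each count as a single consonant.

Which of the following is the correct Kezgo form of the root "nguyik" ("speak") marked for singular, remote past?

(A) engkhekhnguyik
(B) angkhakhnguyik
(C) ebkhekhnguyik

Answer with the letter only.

A

Attach tense remote past khakh- → khakhnguyik.
Attach number singular ang- → angkhakhnguyik.
Apply vowel harmony: angkhakhnguyik → engkhekhnguyik.
So the correct form is engkhekhnguyik, option (A).
(B) angkhakhnguyik is wrong: it fails to apply the sound rule(s).
(C) ebkhekhnguyik is wrong: it uses dual instead of singular for number.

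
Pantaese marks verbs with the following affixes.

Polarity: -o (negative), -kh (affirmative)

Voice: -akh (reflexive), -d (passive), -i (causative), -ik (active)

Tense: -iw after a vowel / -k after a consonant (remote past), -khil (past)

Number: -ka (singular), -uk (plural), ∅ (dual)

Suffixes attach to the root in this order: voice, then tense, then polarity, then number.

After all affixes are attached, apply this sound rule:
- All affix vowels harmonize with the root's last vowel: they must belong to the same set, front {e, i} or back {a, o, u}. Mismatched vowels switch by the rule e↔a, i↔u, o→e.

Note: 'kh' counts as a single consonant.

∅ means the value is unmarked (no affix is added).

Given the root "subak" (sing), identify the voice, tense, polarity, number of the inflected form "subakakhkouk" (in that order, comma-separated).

reflexive, remote past, negative, plural

Segment: subak-akh-k-o-uk.
voice: -akh → reflexive.
tense: -iw/k → remote past.
polarity: -o → negative.
number: -uk → plural.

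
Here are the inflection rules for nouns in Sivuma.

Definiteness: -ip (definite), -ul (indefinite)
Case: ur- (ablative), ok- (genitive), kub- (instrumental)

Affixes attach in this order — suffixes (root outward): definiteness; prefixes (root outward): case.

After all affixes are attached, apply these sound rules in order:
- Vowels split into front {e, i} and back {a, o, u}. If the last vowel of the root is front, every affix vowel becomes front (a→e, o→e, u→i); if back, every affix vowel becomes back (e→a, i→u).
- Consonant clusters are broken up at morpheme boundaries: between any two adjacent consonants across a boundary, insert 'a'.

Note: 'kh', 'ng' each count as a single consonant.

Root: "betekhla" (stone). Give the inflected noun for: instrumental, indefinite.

Attach definiteness indefinite -ul → betekhlaul.
Attach case instrumental kub- → kubbetekhlaul.
Vowel harmony: no change.
Apply epenthesis: kubbetekhlaul → kubabetekhlaul.

kubabetekhlaul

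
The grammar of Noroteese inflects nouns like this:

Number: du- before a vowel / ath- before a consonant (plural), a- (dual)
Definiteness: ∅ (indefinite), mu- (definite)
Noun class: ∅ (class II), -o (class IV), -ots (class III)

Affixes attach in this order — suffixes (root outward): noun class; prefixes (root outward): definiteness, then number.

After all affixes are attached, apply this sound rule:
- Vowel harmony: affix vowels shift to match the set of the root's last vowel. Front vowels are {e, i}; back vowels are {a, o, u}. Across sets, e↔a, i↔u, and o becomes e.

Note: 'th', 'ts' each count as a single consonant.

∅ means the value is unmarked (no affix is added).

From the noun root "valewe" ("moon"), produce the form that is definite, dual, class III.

Attach noun class class III -ots → valeweots.
Attach definiteness definite mu- → muvaleweots.
Attach number dual a- → amuvaleweots.
Apply vowel harmony: amuvaleweots → emivaleweets.

emivaleweets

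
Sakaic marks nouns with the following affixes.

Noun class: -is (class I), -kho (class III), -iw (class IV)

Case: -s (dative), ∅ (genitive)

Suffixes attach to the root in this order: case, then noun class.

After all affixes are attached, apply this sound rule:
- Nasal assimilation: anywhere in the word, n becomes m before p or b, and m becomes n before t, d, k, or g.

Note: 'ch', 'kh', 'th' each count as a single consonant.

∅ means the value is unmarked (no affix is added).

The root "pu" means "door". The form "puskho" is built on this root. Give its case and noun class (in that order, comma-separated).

Segment: pu-s-kho.
case: -s → dative.
noun class: -kho → class III.

dative, class III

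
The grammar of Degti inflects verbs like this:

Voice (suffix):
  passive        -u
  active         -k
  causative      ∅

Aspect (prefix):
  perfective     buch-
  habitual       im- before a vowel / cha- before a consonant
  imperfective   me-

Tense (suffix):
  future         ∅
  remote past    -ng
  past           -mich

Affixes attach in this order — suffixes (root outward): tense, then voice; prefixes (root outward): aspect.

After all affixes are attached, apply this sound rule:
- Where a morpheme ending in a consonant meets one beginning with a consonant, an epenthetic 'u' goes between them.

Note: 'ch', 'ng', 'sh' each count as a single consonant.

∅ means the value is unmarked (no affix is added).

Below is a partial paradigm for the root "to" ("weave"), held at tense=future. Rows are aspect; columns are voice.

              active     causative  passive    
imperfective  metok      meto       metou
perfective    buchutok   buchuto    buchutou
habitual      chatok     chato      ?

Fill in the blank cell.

chatou

Attach aspect habitual cha- (before consonant 't') → chato.
tense = future: zero marking, form stays chato.
Attach voice passive -u → chatou.
Epenthesis: no change.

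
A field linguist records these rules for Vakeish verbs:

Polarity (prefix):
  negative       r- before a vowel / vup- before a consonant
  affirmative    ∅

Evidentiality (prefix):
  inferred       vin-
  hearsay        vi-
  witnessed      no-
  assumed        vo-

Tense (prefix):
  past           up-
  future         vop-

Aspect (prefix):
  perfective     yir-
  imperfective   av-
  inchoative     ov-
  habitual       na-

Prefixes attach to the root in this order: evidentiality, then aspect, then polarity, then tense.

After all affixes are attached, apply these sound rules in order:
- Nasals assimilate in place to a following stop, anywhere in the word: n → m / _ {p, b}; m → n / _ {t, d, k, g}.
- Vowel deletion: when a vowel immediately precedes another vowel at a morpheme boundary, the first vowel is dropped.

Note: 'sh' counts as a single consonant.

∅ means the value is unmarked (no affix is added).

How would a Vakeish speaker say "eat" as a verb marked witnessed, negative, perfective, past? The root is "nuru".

Attach evidentiality witnessed no- → nonuru.
Attach aspect perfective yir- → yirnonuru.
Attach polarity negative vup- (before consonant 'y') → vupyirnonuru.
Attach tense past up- → upvupyirnonuru.
Nasal assimilation: no change.
Vowel deletion: no change.

upvupyirnonuru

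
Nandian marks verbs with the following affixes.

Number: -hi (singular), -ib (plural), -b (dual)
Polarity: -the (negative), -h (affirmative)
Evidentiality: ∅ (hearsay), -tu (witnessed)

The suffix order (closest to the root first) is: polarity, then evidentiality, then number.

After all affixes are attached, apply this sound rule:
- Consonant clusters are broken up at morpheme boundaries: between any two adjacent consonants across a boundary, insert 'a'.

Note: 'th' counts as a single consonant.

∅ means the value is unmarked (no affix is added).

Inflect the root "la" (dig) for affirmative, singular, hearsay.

lahahi

Attach polarity affirmative -h → lah.
evidentiality = hearsay: zero marking, form stays lah.
Attach number singular -hi → lahhi.
Apply epenthesis: lahhi → lahahi.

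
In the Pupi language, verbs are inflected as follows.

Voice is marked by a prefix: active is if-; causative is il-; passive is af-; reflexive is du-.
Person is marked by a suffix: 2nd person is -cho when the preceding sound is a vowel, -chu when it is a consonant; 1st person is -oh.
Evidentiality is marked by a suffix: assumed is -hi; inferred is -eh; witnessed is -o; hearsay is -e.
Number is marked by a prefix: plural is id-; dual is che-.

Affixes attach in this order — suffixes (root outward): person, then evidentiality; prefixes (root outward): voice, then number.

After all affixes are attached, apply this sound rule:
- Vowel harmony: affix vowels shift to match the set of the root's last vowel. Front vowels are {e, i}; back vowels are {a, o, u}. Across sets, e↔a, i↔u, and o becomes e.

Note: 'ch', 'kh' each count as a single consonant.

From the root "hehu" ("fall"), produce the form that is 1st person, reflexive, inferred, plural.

Attach voice reflexive du- → duhehu.
Attach person 1st person -oh → duhehuoh.
Attach number plural id- → idduhehuoh.
Attach evidentiality inferred -eh → idduhehuoheh.
Apply vowel harmony: idduhehuoheh → udduhehuohah.

udduhehuohah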